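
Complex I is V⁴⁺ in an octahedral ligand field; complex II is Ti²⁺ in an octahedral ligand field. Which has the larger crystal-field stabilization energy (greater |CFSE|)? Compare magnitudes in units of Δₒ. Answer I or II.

I: Group 5 minus oxidation state +4 gives a d¹ configuration for V⁴⁺; t₂g¹ eg⁰, CFSE = -0.4Δₒ.
II: Ti sits in group 4; removing 2 electrons leaves Ti²⁺ with 4 − 2 = 2 d electrons; t2g^2 e_g^0, CFSE = -0.8Δₒ.
So II has the larger |CFSE|.

II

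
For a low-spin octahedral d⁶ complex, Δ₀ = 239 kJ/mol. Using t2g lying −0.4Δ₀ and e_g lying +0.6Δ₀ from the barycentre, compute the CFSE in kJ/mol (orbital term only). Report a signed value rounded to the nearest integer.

-574

Electron filling gives t2g^6 e_g^0.
Orbital CFSE = 6(-0.4) + 0(0.6) = -2.4Δ₀ = -2.4 × 239 = -574 kJ/mol.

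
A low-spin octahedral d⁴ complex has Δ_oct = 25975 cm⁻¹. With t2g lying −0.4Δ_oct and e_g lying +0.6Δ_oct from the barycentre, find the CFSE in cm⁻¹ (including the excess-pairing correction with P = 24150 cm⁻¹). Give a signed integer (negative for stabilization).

-17410

Configuration: t2g^4 e_g^0.
The orbital stabilization is -1.6Δ_oct = -1.6 × 25975 = -41560 cm⁻¹.
Relative to high-spin t2g^3 e_g^1 (0 paired), the low-spin configuration has 1 additional pair, contributing +1 × 24150 = +24150 cm⁻¹.
Combining: -41560 + 24150 = -17410 cm⁻¹.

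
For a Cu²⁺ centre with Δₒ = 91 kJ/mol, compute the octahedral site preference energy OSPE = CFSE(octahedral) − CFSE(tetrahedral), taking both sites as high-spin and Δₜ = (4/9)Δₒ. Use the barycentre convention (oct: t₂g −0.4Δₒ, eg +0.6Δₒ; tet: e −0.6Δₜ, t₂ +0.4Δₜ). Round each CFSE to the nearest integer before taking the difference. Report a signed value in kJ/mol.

-39

Cu²⁺: group 11, so d-count = 11 − 2 = 9.
Octahedral high-spin t₂g⁶ eg³: CFSE = -0.6 × 91 = -55 kJ/mol.
In a tetrahedral site the filling is e⁴ t₂⁵: CFSE(tet) = -0.4Δₜ = -0.4 × (4/9)(91) = -16 kJ/mol.
OSPE = CFSE(oct) − CFSE(tet) = -55 − (-16) = -39 kJ/mol.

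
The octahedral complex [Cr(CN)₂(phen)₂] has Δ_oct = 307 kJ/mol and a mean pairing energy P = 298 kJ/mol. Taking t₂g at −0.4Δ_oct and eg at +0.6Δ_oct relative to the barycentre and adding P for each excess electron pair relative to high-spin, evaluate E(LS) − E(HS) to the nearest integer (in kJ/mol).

-9

Ligand charges: 2×(-1) from CN⁻ and 2×(+0) from phen sum to -2; with overall charge +0, Cr is +2.
Cr sits in group 6; removing 2 electrons leaves Cr²⁺ with 6 − 2 = 4 d electrons.
High-spin: t₂g³ eg¹, CFSE = -0.6Δ_oct = -184 kJ/mol.
Low-spin t₂g⁴ eg⁰ gives -1.6Δ_oct = -491 kJ/mol, but forming 1 extra pair costs 1P = 298 kJ/mol, so E(LS) = -491 + 298 = -193 kJ/mol.
E(LS) − E(HS) = -193 − (-184) = -9 kJ/mol.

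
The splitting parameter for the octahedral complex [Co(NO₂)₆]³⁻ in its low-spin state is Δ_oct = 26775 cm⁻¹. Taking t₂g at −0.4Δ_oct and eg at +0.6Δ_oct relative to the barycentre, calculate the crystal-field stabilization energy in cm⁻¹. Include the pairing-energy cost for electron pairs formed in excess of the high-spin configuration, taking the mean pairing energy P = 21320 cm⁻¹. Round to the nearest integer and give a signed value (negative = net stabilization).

-21620

Each NO₂⁻ contributes -1; 6 × (-1) = -6. With overall charge -3, Co is in the +3 oxidation state.
Co sits in group 9; removing 3 electrons leaves Co³⁺ with 9 − 3 = 6 d electrons.
Electron filling gives t₂g⁶ eg⁰.
Orbital CFSE = 6(-0.4) + 0(0.6) = -2.4Δ_oct = -2.4 × 26775 = -64260 cm⁻¹.
Pairing penalty: 3 pairs vs 1 in the high-spin reference → 2 extra × P = 42640 cm⁻¹.
Net CFSE = -64260 + 42640 = -21620 cm⁻¹.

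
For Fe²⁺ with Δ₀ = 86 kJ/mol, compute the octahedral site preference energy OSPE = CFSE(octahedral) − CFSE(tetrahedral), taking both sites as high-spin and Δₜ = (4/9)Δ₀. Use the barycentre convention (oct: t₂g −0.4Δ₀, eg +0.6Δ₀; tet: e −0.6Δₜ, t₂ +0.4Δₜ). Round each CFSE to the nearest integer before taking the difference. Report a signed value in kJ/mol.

-11

Fe²⁺: group 8, so d-count = 8 − 2 = 6.
Octahedral (high-spin): t2g^4 e_g^2, CFSE = 4(−0.4) + 2(+0.6) = -0.4Δ₀ = -0.4 × 86 = -34 kJ/mol.
Tetrahedral e^3 t2^3 gives -0.6Δₜ = -0.6 × (4/9) × 86 = -23 kJ/mol.
OSPE = CFSE(oct) − CFSE(tet) = -34 − (-23) = -11 kJ/mol.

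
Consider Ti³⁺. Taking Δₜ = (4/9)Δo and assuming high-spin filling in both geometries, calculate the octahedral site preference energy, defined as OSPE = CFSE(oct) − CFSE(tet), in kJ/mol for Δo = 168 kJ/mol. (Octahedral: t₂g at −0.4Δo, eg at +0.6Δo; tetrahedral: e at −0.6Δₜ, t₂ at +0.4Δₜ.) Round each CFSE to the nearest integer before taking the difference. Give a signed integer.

Ti sits in group 4; removing 3 electrons leaves Ti³⁺ with 4 − 3 = 1 d electrons.
Octahedral (high-spin): t₂g¹ eg⁰, CFSE = 1(−0.4) + 0(+0.6) = -0.4Δo = -0.4 × 168 = -67 kJ/mol.
In a tetrahedral site the filling is e¹ t₂⁰: CFSE(tet) = -0.6Δₜ = -0.6 × (4/9)(168) = -45 kJ/mol.
OSPE = -67 − (-45) = -22 kJ/mol.

-22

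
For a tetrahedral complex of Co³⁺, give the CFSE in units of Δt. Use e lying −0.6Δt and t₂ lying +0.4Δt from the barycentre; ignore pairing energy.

Co sits in group 9; removing 3 electrons leaves Co³⁺ with 9 − 3 = 6 d electrons.
With tetrahedral geometry the complex is necessarily high-spin.
Configuration: e³ t₂³.
CFSE = 3(-0.6Δt) + 3(0.4Δt) = -1.8Δt + 1.2Δt = -0.6Δt.

-0.6 Δt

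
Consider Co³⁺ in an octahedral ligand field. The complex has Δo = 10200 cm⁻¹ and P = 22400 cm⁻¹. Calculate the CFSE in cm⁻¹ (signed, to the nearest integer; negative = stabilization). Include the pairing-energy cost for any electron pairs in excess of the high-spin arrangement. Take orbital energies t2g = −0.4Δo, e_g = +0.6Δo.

-4080

Group 9 minus oxidation state +3 gives a d⁶ configuration for Co³⁺.
Here Δo < P (10200 < 22400), so the high-spin state is favoured.
That gives t2g^4 e_g^2.
Orbital CFSE = -0.4Δo = -0.4 × 10200 = -4080 cm⁻¹.
High-spin has no excess pairs, so no pairing correction applies.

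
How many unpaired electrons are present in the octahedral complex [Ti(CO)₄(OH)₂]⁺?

1

Ligand charges: 4×(+0) from CO and 2×(-1) from OH⁻ sum to -2; with overall charge +1, Ti is +3.
Ti³⁺: group 4, so d-count = 4 − 3 = 1.
Configuration: t₂g¹ eg⁰, giving 1 unpaired electron.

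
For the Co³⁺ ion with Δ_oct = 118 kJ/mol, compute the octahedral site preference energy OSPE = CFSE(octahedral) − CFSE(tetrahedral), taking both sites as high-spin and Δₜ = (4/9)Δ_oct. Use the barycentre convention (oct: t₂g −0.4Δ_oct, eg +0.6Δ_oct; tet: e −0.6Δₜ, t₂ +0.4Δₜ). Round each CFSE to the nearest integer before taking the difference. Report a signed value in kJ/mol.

-16

Co sits in group 9; removing 3 electrons leaves Co³⁺ with 9 − 3 = 6 d electrons.
Octahedral high-spin t2g^4 e_g^2: CFSE = -0.4 × 118 = -47 kJ/mol.
Tetrahedral e^3 t2^3 gives -0.6Δₜ = -0.6 × (4/9) × 118 = -31 kJ/mol.
Subtracting, OSPE = -47 − (-31) = -16 kJ/mol.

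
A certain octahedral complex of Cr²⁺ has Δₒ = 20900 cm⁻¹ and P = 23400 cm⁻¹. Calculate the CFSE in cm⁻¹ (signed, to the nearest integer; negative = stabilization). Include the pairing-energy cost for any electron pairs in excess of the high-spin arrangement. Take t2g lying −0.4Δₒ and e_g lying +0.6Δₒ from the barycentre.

-12540

Cr²⁺: group 6, so d-count = 6 − 2 = 4.
Δₒ < P, so pairing is avoided: the ground state is high-spin.
That gives t2g^3 e_g^1.
Orbital CFSE = -0.6Δₒ = -0.6 × 20900 = -12540 cm⁻¹.
High-spin has no excess pairs, so no pairing correction applies.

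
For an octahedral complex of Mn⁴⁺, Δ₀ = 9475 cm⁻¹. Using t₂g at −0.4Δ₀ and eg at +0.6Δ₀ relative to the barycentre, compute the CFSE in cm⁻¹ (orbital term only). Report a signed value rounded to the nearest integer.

Mn sits in group 7; removing 4 electrons leaves Mn⁴⁺ with 7 − 4 = 3 d electrons.
For octahedral d³ the high- and low-spin configurations coincide.
Configuration: t₂g³ eg⁰.
The orbital stabilization is -1.2Δ₀ = -1.2 × 9475 = -11370 cm⁻¹.

-11370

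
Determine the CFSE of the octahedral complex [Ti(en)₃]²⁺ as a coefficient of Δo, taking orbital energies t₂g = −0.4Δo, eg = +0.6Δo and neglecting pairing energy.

-0.8 Δo

en is neutral, so the +2 overall charge sits on Ti: oxidation state +2.
Ti²⁺: group 4, so d-count = 4 − 2 = 2.
Configuration: t₂g² eg⁰.
CFSE = 2(-0.4Δo) + 0(0.6Δo) = -0.8Δo + 0.0Δo = -0.8Δo.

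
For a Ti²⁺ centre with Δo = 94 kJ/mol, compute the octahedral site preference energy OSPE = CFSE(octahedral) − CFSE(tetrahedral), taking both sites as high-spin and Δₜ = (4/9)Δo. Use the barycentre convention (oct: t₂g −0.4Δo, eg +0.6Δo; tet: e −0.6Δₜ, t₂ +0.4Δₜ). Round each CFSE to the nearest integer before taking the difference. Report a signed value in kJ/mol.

-25

Ti is in group 4, so Ti²⁺ is d² (4 − 2 = 2).
Octahedral high-spin t2g^2 e_g^0: CFSE = -0.8 × 94 = -75 kJ/mol.
In a tetrahedral site the filling is e^2 t2^0: CFSE(tet) = -1.2Δₜ = -1.2 × (4/9)(94) = -50 kJ/mol.
OSPE = CFSE(oct) − CFSE(tet) = -75 − (-50) = -25 kJ/mol.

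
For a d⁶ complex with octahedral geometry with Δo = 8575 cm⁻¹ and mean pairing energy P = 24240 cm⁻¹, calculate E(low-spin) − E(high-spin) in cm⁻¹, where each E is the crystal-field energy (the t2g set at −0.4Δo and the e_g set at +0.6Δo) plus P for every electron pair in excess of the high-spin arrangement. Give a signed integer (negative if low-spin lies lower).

31330

In the high-spin limit (t2g^4 e_g^2) the orbital term is -0.4Δo = -3430 cm⁻¹, with no excess pairing.
For low-spin the configuration is t2g^6 e_g^0: orbital energy -2.4 × 8575 = -20580 cm⁻¹, and 2 additional pairs relative to high-spin add 48480 cm⁻¹, giving 27900 cm⁻¹.
E(LS) − E(HS) = 27900 − (-3430) = 31330 cm⁻¹.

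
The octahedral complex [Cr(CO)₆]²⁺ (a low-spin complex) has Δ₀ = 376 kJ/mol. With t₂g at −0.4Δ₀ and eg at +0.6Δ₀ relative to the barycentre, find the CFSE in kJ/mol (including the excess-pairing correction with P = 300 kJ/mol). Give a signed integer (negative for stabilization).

-302

CO is neutral, so the +2 overall charge sits on Cr: oxidation state +2.
Cr²⁺: group 6, so d-count = 6 − 2 = 4.
Electron filling gives t₂g⁴ eg⁰.
CFSE(orbital) = 4×(-0.4Δ₀) + 0×(0.6Δ₀) = -1.6Δ₀; with Δ₀ = 376 kJ/mol that is -602 kJ/mol.
High-spin d⁴ would be t₂g³ eg¹ with 0 pairs; low-spin has 1, so 1 excess pair costs +1P = +300 kJ/mol.
Combining: -602 + 300 = -302 kJ/mol.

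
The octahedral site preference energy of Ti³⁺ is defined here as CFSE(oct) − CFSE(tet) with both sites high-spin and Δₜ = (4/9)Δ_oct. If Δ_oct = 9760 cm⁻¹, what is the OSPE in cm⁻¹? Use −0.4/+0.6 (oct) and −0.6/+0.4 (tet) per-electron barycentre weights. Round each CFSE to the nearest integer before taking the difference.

Ti sits in group 4; removing 3 electrons leaves Ti³⁺ with 4 − 3 = 1 d electrons.
In an octahedral site d¹ (HS) is t2g^1 e_g^0, giving CFSE(oct) = -0.4Δ_oct = -3904 cm⁻¹.
Tetrahedral: e^1 t2^0, CFSE = 1(−0.6) + 0(+0.4) = -0.6Δₜ = -0.6 × (4/9) × 9760 = -2603 cm⁻¹.
OSPE = -3904 − (-2603) = -1301 cm⁻¹.

-1301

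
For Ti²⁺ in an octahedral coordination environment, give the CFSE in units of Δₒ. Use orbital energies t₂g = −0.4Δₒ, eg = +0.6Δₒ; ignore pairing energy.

Group 4 minus oxidation state +2 gives a d² configuration for Ti²⁺.
Configuration: t₂g² eg⁰.
CFSE = 2(-0.4Δₒ) + 0(0.6Δₒ) = -0.8Δₒ + 0.0Δₒ = -0.8Δₒ.

-0.8 Δₒ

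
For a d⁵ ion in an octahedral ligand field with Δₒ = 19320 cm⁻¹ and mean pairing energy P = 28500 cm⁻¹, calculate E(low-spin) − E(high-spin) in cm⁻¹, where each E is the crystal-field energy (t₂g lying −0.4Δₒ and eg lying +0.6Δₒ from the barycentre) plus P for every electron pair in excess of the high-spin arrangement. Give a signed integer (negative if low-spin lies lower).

18360

High-spin: t₂g³ eg², CFSE = 0.0Δₒ = 0 cm⁻¹.
Low-spin t₂g⁵ eg⁰ gives -2.0Δₒ = -38640 cm⁻¹, but forming 2 extra pairs costs 2P = 57000 cm⁻¹, so E(LS) = -38640 + 57000 = 18360 cm⁻¹.
The difference is 18360 − (0) = 18360 cm⁻¹, so high-spin lies lower.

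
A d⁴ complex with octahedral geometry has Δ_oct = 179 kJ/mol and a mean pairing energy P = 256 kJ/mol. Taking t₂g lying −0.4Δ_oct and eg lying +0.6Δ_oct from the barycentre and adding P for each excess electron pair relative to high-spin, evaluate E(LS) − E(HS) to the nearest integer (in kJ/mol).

High-spin: t₂g³ eg¹, CFSE = -0.6Δ_oct = -107 kJ/mol.
For low-spin the configuration is t₂g⁴ eg⁰: orbital energy -1.6 × 179 = -286 kJ/mol, and 1 additional pair relative to high-spin adds 256 kJ/mol, giving -30 kJ/mol.
Thus E(LS) − E(HS) = 77 kJ/mol.

77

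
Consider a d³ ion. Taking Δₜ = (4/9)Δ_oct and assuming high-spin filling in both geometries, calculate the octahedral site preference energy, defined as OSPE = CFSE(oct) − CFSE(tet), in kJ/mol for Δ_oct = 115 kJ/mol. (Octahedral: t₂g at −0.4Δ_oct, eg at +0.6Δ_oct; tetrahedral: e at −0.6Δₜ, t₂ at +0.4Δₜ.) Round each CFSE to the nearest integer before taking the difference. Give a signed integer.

Octahedral high-spin t₂g³ eg⁰: CFSE = -1.2 × 115 = -138 kJ/mol.
In a tetrahedral site the filling is e² t₂¹: CFSE(tet) = -0.8Δₜ = -0.8 × (4/9)(115) = -41 kJ/mol.
OSPE = CFSE(oct) − CFSE(tet) = -138 − (-41) = -97 kJ/mol.

-97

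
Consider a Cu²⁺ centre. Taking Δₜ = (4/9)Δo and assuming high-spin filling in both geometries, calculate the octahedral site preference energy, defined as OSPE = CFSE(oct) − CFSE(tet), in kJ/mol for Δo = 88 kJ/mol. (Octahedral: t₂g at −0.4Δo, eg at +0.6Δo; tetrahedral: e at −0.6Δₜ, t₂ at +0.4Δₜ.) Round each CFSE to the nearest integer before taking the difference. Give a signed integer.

Group 11 minus oxidation state +2 gives a d⁹ configuration for Cu²⁺.
Octahedral (high-spin): t₂g⁶ eg³, CFSE = 6(−0.4) + 3(+0.6) = -0.6Δo = -0.6 × 88 = -53 kJ/mol.
Tetrahedral e⁴ t₂⁵ gives -0.4Δₜ = -0.4 × (4/9) × 88 = -16 kJ/mol.
OSPE = CFSE(oct) − CFSE(tet) = -53 − (-16) = -37 kJ/mol.

-37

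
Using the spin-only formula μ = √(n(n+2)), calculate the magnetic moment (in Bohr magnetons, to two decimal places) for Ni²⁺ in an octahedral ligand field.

2.83 Bohr magnetons

Ni is in group 10, so Ni²⁺ is d⁸ (10 − 2 = 8).
Configuration: t2g^6 e_g^2 → 2 unpaired electrons.
μ(spin-only) = √[2(2+2)] = √8 ≈ 2.83 Bohr magnetons.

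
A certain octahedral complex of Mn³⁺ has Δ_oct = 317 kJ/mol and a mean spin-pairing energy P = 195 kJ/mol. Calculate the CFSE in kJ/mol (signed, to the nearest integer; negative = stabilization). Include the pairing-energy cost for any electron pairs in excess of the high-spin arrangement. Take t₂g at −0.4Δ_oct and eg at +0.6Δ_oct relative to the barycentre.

Mn³⁺: group 7, so d-count = 7 − 3 = 4.
Since Δ_oct = 317 kJ/mol > P = 195 kJ/mol, the complex adopts the low-spin configuration.
Filling d⁴ accordingly: t₂g⁴ eg⁰.
Orbital CFSE = -1.6Δ_oct = -1.6 × 317 = -507 kJ/mol.
Excess pairs vs high-spin: 1 − 0 = 1; pairing cost = +195 kJ/mol.
Net CFSE = -507 + 195 = -312 kJ/mol.

-312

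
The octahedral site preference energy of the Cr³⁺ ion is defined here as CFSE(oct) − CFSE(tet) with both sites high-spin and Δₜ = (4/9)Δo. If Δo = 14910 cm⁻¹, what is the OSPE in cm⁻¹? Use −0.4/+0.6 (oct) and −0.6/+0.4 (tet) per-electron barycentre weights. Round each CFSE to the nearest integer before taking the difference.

-12591

Cr is in group 6, so Cr³⁺ is d³ (6 − 3 = 3).
Octahedral (high-spin): t₂g³ eg⁰, CFSE = 3(−0.4) + 0(+0.6) = -1.2Δo = -1.2 × 14910 = -17892 cm⁻¹.
Tetrahedral: e² t₂¹, CFSE = 2(−0.6) + 1(+0.4) = -0.8Δₜ = -0.8 × (4/9) × 14910 = -5301 cm⁻¹.
OSPE = CFSE(oct) − CFSE(tet) = -17892 − (-5301) = -12591 cm⁻¹.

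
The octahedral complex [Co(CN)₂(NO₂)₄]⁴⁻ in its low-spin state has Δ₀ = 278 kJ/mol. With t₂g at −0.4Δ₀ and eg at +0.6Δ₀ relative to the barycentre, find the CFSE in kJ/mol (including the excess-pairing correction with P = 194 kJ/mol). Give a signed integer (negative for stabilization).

Ligand charges: 2×(-1) from CN⁻ and 4×(-1) from NO₂⁻ sum to -6; with overall charge -4, Co is +2.
Group 9 minus oxidation state +2 gives a d⁷ configuration for Co²⁺.
The d⁷ electrons fill as t₂g⁶ eg¹.
The orbital stabilization is -1.8Δ₀ = -1.8 × 278 = -500 kJ/mol.
Relative to high-spin t₂g⁵ eg² (2 paired), the low-spin configuration has 1 additional pair, contributing +1 × 194 = +194 kJ/mol.
Combining: -500 + 194 = -306 kJ/mol.

-306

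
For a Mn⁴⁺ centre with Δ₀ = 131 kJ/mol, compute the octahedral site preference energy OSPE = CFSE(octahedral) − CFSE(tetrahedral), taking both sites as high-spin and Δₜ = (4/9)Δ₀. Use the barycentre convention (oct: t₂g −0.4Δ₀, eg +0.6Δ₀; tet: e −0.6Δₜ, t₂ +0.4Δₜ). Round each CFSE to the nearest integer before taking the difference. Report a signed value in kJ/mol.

-110

Mn sits in group 7; removing 4 electrons leaves Mn⁴⁺ with 7 − 4 = 3 d electrons.
Octahedral (high-spin): t₂g³ eg⁰, CFSE = 3(−0.4) + 0(+0.6) = -1.2Δ₀ = -1.2 × 131 = -157 kJ/mol.
Tetrahedral: e² t₂¹, CFSE = 2(−0.6) + 1(+0.4) = -0.8Δₜ = -0.8 × (4/9) × 131 = -47 kJ/mol.
Subtracting, OSPE = -157 − (-47) = -110 kJ/mol.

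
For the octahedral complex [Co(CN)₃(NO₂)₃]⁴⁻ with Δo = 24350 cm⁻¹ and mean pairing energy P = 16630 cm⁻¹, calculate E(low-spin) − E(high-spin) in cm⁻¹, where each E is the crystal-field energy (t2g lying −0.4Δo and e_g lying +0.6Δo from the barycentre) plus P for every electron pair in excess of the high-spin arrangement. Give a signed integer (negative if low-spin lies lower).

-7720

Ligand charges: 3×(-1) from CN⁻ and 3×(-1) from NO₂⁻ sum to -6; with overall charge -4, Co is +2.
Group 9 minus oxidation state +2 gives a d⁷ configuration for Co²⁺.
High-spin d⁷ fills as t2g^5 e_g^2 with CFSE 5(−0.4) + 2(+0.6) = -0.8Δo = -19480 cm⁻¹.
Low-spin t2g^6 e_g^1 gives -1.8Δo = -43830 cm⁻¹, but forming 1 extra pair costs 1P = 16630 cm⁻¹, so E(LS) = -43830 + 16630 = -27200 cm⁻¹.
E(LS) − E(HS) = -27200 − (-19480) = -7720 cm⁻¹.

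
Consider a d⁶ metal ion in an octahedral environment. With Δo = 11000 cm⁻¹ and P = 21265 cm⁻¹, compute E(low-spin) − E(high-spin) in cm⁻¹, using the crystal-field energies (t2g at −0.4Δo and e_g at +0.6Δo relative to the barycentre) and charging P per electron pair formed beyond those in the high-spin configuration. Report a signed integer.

20530

In the high-spin limit (t2g^4 e_g^2) the orbital term is -0.4Δo = -4400 cm⁻¹, with no excess pairing.
For low-spin the configuration is t2g^6 e_g^0: orbital energy -2.4 × 11000 = -26400 cm⁻¹, and 2 additional pairs relative to high-spin add 42530 cm⁻¹, giving 16130 cm⁻¹.
The difference is 16130 − (-4400) = 20530 cm⁻¹, so high-spin lies lower.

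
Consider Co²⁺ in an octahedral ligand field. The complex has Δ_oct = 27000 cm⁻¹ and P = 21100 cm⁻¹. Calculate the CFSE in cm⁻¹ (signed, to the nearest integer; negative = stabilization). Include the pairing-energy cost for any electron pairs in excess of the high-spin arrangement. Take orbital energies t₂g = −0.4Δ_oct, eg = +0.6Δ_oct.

Group 9 minus oxidation state +2 gives a d⁷ configuration for Co²⁺.
Since Δ_oct = 27000 cm⁻¹ > P = 21100 cm⁻¹, the complex adopts the low-spin configuration.
Filling d⁷ accordingly: t₂g⁶ eg¹.
Orbital CFSE = -1.8Δ_oct = -1.8 × 27000 = -48600 cm⁻¹.
Excess pairs vs high-spin: 3 − 2 = 1; pairing cost = +21100 cm⁻¹.
Net CFSE = -48600 + 21100 = -27500 cm⁻¹.

-27500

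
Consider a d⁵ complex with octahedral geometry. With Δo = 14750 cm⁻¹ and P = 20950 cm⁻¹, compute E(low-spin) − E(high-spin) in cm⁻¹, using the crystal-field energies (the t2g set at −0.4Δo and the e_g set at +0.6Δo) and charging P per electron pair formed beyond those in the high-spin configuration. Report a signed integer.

In the high-spin limit (t2g^3 e_g^2) the orbital term is 0.0Δo = 0 cm⁻¹, with no excess pairing.
For low-spin the configuration is t2g^5 e_g^0: orbital energy -2.0 × 14750 = -29500 cm⁻¹, and 2 additional pairs relative to high-spin add 41900 cm⁻¹, giving 12400 cm⁻¹.
E(LS) − E(HS) = 12400 − (0) = 12400 cm⁻¹.

12400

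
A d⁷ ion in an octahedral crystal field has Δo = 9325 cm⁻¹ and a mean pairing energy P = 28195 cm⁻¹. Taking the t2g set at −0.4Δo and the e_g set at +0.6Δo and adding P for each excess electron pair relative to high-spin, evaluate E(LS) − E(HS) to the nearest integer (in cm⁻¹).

18870

In the high-spin limit (t2g^5 e_g^2) the orbital term is -0.8Δo = -7460 cm⁻¹, with no excess pairing.
Low-spin: t2g^6 e_g^1, orbital CFSE = -1.8Δo = -16785 cm⁻¹; plus 1 excess pair × P = +28195 cm⁻¹; total 11410 cm⁻¹.
Thus E(LS) − E(HS) = 18870 cm⁻¹.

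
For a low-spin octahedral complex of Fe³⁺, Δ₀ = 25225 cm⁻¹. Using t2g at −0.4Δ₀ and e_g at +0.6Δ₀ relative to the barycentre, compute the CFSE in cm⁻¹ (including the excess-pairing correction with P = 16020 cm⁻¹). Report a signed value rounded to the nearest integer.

-18410

Fe sits in group 8; removing 3 electrons leaves Fe³⁺ with 8 − 3 = 5 d electrons.
Electron filling gives t2g^5 e_g^0.
The orbital stabilization is -2.0Δ₀ = -2.0 × 25225 = -50450 cm⁻¹.
High-spin d⁵ would be t2g^3 e_g^2 with 0 pairs; low-spin has 2, so 2 excess pairs cost +2P = +32040 cm⁻¹.
Overall CFSE = -50450 + 32040 = -18410 cm⁻¹.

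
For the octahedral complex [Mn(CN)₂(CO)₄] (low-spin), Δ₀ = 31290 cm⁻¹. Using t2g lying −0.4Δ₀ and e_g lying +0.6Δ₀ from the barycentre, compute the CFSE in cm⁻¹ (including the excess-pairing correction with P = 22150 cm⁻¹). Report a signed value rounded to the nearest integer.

Ligand charges: 2×(-1) from CN⁻ and 4×(+0) from CO sum to -2; with overall charge +0, Mn is +2.
Group 7 minus oxidation state +2 gives a d⁵ configuration for Mn²⁺.
The d⁵ electrons fill as t2g^5 e_g^0.
CFSE(orbital) = 5×(-0.4Δ₀) + 0×(0.6Δ₀) = -2.0Δ₀; with Δ₀ = 31290 cm⁻¹ that is -62580 cm⁻¹.
Pairing penalty: 2 pairs vs 0 in the high-spin reference → 2 extra × P = 44300 cm⁻¹.
Combining: -62580 + 44300 = -18280 cm⁻¹.

-18280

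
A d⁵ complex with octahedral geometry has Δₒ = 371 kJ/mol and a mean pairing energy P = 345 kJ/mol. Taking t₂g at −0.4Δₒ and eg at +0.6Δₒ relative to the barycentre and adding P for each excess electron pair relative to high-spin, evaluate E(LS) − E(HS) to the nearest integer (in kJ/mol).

High-spin: t₂g³ eg², CFSE = 0.0Δₒ = 0 kJ/mol.
Low-spin: t₂g⁵ eg⁰, orbital CFSE = -2.0Δₒ = -742 kJ/mol; plus 2 excess pairs × P = +690 kJ/mol; total -52 kJ/mol.
E(LS) − E(HS) = -52 − (0) = -52 kJ/mol.

-52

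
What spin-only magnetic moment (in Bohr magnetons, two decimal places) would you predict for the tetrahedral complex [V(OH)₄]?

1.73 Bohr magnetons

Each OH⁻ contributes -1; 4 × (-1) = -4. With overall charge +0, V is in the +4 oxidation state.
Group 5 minus oxidation state +4 gives a d¹ configuration for V⁴⁺.
With tetrahedral geometry the complex is necessarily high-spin.
Configuration: e^1 t2^0 → 1 unpaired electron.
μ(spin-only) = √[1(1+2)] = √3 ≈ 1.73 Bohr magnetons.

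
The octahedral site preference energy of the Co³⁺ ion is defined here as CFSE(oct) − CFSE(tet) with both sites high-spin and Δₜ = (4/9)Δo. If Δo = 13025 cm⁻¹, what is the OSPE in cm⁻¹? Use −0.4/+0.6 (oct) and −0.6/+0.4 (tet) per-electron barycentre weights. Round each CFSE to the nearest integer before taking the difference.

Co sits in group 9; removing 3 electrons leaves Co³⁺ with 9 − 3 = 6 d electrons.
Octahedral high-spin t₂g⁴ eg²: CFSE = -0.4 × 13025 = -5210 cm⁻¹.
In a tetrahedral site the filling is e³ t₂³: CFSE(tet) = -0.6Δₜ = -0.6 × (4/9)(13025) = -3473 cm⁻¹.
Subtracting, OSPE = -5210 − (-3473) = -1737 cm⁻¹.

-1737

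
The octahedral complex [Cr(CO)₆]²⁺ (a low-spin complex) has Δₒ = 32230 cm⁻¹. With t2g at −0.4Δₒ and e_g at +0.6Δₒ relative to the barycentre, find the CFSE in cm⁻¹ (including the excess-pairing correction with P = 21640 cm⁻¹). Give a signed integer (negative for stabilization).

-29928

CO is neutral, so the +2 overall charge sits on Cr: oxidation state +2.
Cr sits in group 6; removing 2 electrons leaves Cr²⁺ with 6 − 2 = 4 d electrons.
Electron filling gives t2g^4 e_g^0.
The orbital stabilization is -1.6Δₒ = -1.6 × 32230 = -51568 cm⁻¹.
Relative to high-spin t2g^3 e_g^1 (0 paired), the low-spin configuration has 1 additional pair, contributing +1 × 21640 = +21640 cm⁻¹.
Overall CFSE = -51568 + 21640 = -29928 cm⁻¹.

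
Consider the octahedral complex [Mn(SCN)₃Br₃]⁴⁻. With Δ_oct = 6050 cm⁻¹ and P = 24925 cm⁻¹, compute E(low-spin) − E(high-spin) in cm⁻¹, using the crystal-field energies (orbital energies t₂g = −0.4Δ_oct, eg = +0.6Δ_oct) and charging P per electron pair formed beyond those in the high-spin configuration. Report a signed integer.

Ligand charges: 3×(-1) from SCN⁻ and 3×(-1) from Br⁻ sum to -6; with overall charge -4, Mn is +2.
Mn²⁺: group 7, so d-count = 7 − 2 = 5.
In the high-spin limit (t₂g³ eg²) the orbital term is 0.0Δ_oct = 0 cm⁻¹, with no excess pairing.
Low-spin: t₂g⁵ eg⁰, orbital CFSE = -2.0Δ_oct = -12100 cm⁻¹; plus 2 excess pairs × P = +49850 cm⁻¹; total 37750 cm⁻¹.
The difference is 37750 − (0) = 37750 cm⁻¹, so high-spin lies lower.

37750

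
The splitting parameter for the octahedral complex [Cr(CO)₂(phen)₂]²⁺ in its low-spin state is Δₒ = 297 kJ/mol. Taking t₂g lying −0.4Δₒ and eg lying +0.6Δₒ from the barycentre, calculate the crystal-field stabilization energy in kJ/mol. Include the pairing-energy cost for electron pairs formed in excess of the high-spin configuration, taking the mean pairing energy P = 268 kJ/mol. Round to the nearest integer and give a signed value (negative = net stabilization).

-207

Ligand charges: 2×(+0) from CO and 2×(+0) from phen sum to +0; with overall charge +2, Cr is +2.
Cr sits in group 6; removing 2 electrons leaves Cr²⁺ with 6 − 2 = 4 d electrons.
Electron filling gives t₂g⁴ eg⁰.
The orbital stabilization is -1.6Δₒ = -1.6 × 297 = -475 kJ/mol.
Relative to high-spin t₂g³ eg¹ (0 paired), the low-spin configuration has 1 additional pair, contributing +1 × 268 = +268 kJ/mol.
Combining: -475 + 268 = -207 kJ/mol.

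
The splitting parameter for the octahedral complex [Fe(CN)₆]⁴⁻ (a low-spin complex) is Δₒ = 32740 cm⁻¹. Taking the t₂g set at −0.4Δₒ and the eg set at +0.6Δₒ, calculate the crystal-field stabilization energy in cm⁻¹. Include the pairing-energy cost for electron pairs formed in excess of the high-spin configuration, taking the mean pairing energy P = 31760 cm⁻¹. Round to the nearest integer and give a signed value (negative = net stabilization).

-15056

Each CN⁻ contributes -1; 6 × (-1) = -6. With overall charge -4, Fe is in the +2 oxidation state.
Fe is in group 8, so Fe²⁺ is d⁶ (8 − 2 = 6).
Configuration: t₂g⁶ eg⁰.
CFSE(orbital) = 6×(-0.4Δₒ) + 0×(0.6Δₒ) = -2.4Δₒ; with Δₒ = 32740 cm⁻¹ that is -78576 cm⁻¹.
High-spin d⁶ would be t₂g⁴ eg² with 1 pair; low-spin has 3, so 2 excess pairs cost +2P = +63520 cm⁻¹.
Combining: -78576 + 63520 = -15056 cm⁻¹.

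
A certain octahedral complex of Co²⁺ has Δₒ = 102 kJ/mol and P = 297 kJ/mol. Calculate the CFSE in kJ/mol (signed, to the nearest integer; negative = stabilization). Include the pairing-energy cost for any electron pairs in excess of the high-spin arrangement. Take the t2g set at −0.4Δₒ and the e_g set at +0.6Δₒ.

Co is in group 9, so Co²⁺ is d⁷ (9 − 2 = 7).
Δₒ < P, so pairing is avoided: the ground state is high-spin.
Filling d⁷ accordingly: t2g^5 e_g^2.
Orbital CFSE = -0.8Δₒ = -0.8 × 102 = -82 kJ/mol.
High-spin has no excess pairs, so no pairing correction applies.

-82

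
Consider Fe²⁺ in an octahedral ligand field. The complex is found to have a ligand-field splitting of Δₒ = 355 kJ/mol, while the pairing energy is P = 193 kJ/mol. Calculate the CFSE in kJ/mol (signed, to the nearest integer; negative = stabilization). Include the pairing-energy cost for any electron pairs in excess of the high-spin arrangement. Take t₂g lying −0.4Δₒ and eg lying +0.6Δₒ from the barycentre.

-466

Fe sits in group 8; removing 2 electrons leaves Fe²⁺ with 8 − 2 = 6 d electrons.
Here Δₒ > P (355 > 193), so the low-spin state is favoured.
That gives t₂g⁶ eg⁰.
Orbital CFSE = -2.4Δₒ = -2.4 × 355 = -852 kJ/mol.
Excess pairs vs high-spin: 3 − 1 = 2; pairing cost = +386 kJ/mol.
Net CFSE = -852 + 386 = -466 kJ/mol.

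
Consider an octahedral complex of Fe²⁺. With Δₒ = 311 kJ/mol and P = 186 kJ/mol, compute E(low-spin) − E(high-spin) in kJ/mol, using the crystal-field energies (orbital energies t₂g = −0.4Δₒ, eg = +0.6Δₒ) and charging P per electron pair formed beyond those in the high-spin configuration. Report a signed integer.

Fe sits in group 8; removing 2 electrons leaves Fe²⁺ with 8 − 2 = 6 d electrons.
In the high-spin limit (t₂g⁴ eg²) the orbital term is -0.4Δₒ = -124 kJ/mol, with no excess pairing.
Low-spin: t₂g⁶ eg⁰, orbital CFSE = -2.4Δₒ = -746 kJ/mol; plus 2 excess pairs × P = +372 kJ/mol; total -374 kJ/mol.
Thus E(LS) − E(HS) = -250 kJ/mol.

-250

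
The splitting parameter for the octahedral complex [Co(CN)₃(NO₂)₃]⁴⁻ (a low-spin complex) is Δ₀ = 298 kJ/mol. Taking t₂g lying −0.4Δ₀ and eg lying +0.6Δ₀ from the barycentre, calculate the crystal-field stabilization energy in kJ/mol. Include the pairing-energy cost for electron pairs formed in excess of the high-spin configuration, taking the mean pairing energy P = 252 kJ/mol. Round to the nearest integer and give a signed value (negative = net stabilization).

-284

Ligand charges: 3×(-1) from CN⁻ and 3×(-1) from NO₂⁻ sum to -6; with overall charge -4, Co is +2.
Co sits in group 9; removing 2 electrons leaves Co²⁺ with 9 − 2 = 7 d electrons.
Configuration: t₂g⁶ eg¹.
CFSE(orbital) = 6×(-0.4Δ₀) + 1×(0.6Δ₀) = -1.8Δ₀; with Δ₀ = 298 kJ/mol that is -536 kJ/mol.
Relative to high-spin t₂g⁵ eg² (2 paired), the low-spin configuration has 1 additional pair, contributing +1 × 252 = +252 kJ/mol.
Overall CFSE = -536 + 252 = -284 kJ/mol.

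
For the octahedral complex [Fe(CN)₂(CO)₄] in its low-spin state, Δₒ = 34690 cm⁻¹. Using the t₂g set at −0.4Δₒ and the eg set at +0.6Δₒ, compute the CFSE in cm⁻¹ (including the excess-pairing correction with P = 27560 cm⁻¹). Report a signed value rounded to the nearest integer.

-28136

Ligand charges: 2×(-1) from CN⁻ and 4×(+0) from CO sum to -2; with overall charge +0, Fe is +2.
Fe is in group 8, so Fe²⁺ is d⁶ (8 − 2 = 6).
Configuration: t₂g⁶ eg⁰.
CFSE(orbital) = 6×(-0.4Δₒ) + 0×(0.6Δₒ) = -2.4Δₒ; with Δₒ = 34690 cm⁻¹ that is -83256 cm⁻¹.
Relative to high-spin t₂g⁴ eg² (1 paired), the low-spin configuration has 2 additional pairs, contributing +2 × 27560 = +55120 cm⁻¹.
Net CFSE = -83256 + 55120 = -28136 cm⁻¹.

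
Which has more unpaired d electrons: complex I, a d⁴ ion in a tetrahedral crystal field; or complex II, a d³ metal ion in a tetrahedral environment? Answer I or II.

I

I: Tetrahedral fields are weak (Δₜ ≈ 4/9 Δₒ), so electrons fill high-spin; e² t₂² → 4 unpaired.
II: With tetrahedral geometry the complex is necessarily high-spin; e^2 t2^1 → 3 unpaired.
So I has more unpaired electrons.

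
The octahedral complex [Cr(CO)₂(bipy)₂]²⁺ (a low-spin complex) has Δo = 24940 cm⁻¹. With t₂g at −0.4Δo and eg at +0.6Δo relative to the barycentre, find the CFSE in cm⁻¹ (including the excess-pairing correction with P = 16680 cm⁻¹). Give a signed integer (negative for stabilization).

Ligand charges: 2×(+0) from CO and 2×(+0) from bipy sum to +0; with overall charge +2, Cr is +2.
Cr is in group 6, so Cr²⁺ is d⁴ (6 − 2 = 4).
The d⁴ electrons fill as t₂g⁴ eg⁰.
The orbital stabilization is -1.6Δo = -1.6 × 24940 = -39904 cm⁻¹.
Relative to high-spin t₂g³ eg¹ (0 paired), the low-spin configuration has 1 additional pair, contributing +1 × 16680 = +16680 cm⁻¹.
Combining: -39904 + 16680 = -23224 cm⁻¹.

-23224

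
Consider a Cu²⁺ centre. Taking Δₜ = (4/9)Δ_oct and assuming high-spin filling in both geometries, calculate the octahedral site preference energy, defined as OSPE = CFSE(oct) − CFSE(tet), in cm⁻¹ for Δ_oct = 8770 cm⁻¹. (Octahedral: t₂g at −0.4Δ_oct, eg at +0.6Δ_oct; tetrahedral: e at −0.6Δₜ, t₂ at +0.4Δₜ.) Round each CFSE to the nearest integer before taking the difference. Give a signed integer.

Cu²⁺: group 11, so d-count = 11 − 2 = 9.
In an octahedral site d⁹ (HS) is t₂g⁶ eg³, giving CFSE(oct) = -0.6Δ_oct = -5262 cm⁻¹.
Tetrahedral: e⁴ t₂⁵, CFSE = 4(−0.6) + 5(+0.4) = -0.4Δₜ = -0.4 × (4/9) × 8770 = -1559 cm⁻¹.
Subtracting, OSPE = -5262 − (-1559) = -3703 cm⁻¹.

-3703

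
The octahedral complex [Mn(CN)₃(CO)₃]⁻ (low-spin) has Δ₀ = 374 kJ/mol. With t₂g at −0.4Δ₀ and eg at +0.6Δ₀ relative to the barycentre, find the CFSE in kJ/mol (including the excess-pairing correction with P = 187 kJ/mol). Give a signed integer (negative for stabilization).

Ligand charges: 3×(-1) from CN⁻ and 3×(+0) from CO sum to -3; with overall charge -1, Mn is +2.
Mn²⁺: group 7, so d-count = 7 − 2 = 5.
The d⁵ electrons fill as t₂g⁵ eg⁰.
The orbital stabilization is -2.0Δ₀ = -2.0 × 374 = -748 kJ/mol.
Pairing penalty: 2 pairs vs 0 in the high-spin reference → 2 extra × P = 374 kJ/mol.
Net CFSE = -748 + 374 = -374 kJ/mol.

-374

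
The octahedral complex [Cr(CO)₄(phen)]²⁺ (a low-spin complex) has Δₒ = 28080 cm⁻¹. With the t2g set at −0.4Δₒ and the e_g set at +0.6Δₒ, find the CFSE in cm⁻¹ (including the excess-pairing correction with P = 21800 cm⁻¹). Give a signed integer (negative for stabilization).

Ligand charges: 4×(+0) from CO and 1×(+0) from phen sum to +0; with overall charge +2, Cr is +2.
Cr²⁺: group 6, so d-count = 6 − 2 = 4.
Configuration: t2g^4 e_g^0.
Orbital CFSE = 4(-0.4) + 0(0.6) = -1.6Δₒ = -1.6 × 28080 = -44928 cm⁻¹.
High-spin d⁴ would be t2g^3 e_g^1 with 0 pairs; low-spin has 1, so 1 excess pair costs +1P = +21800 cm⁻¹.
Overall CFSE = -44928 + 21800 = -23128 cm⁻¹.

-23128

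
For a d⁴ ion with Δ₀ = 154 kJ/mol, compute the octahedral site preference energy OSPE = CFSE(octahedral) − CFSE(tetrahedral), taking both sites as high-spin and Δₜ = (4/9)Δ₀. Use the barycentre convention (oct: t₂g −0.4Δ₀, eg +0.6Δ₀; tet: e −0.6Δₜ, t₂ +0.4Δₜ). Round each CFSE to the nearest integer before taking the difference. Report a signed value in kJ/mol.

In an octahedral site d⁴ (HS) is t2g^3 e_g^1, giving CFSE(oct) = -0.6Δ₀ = -92 kJ/mol.
Tetrahedral: e^2 t2^2, CFSE = 2(−0.6) + 2(+0.4) = -0.4Δₜ = -0.4 × (4/9) × 154 = -27 kJ/mol.
OSPE = CFSE(oct) − CFSE(tet) = -92 − (-27) = -65 kJ/mol.

-65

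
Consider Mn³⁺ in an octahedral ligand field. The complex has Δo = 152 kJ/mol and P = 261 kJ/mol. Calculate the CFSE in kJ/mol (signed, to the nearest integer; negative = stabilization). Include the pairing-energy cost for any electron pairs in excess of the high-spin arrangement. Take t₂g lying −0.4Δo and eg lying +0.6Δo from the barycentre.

-91

Group 7 minus oxidation state +3 gives a d⁴ configuration for Mn³⁺.
Here Δo < P (152 < 261), so the high-spin state is favoured.
Configuration: t₂g³ eg¹.
Orbital CFSE = -0.6Δo = -0.6 × 152 = -91 kJ/mol.
High-spin has no excess pairs, so no pairing correction applies.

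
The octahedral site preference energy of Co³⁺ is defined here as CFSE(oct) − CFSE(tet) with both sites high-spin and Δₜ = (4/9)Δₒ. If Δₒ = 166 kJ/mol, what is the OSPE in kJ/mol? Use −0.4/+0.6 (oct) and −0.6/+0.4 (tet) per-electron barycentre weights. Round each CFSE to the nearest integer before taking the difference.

Co is in group 9, so Co³⁺ is d⁶ (9 − 3 = 6).
Octahedral high-spin t2g^4 e_g^2: CFSE = -0.4 × 166 = -66 kJ/mol.
Tetrahedral: e^3 t2^3, CFSE = 3(−0.6) + 3(+0.4) = -0.6Δₜ = -0.6 × (4/9) × 166 = -44 kJ/mol.
OSPE = -66 − (-44) = -22 kJ/mol.

-22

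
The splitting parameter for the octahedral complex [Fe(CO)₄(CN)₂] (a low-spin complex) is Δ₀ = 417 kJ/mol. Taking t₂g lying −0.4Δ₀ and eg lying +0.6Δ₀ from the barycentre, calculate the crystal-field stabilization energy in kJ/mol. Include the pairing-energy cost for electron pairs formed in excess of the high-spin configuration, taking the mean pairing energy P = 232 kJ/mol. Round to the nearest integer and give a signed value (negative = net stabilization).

Ligand charges: 4×(+0) from CO and 2×(-1) from CN⁻ sum to -2; with overall charge +0, Fe is +2.
Group 8 minus oxidation state +2 gives a d⁶ configuration for Fe²⁺.
Configuration: t₂g⁶ eg⁰.
CFSE(orbital) = 6×(-0.4Δ₀) + 0×(0.6Δ₀) = -2.4Δ₀; with Δ₀ = 417 kJ/mol that is -1001 kJ/mol.
Pairing penalty: 3 pairs vs 1 in the high-spin reference → 2 extra × P = 464 kJ/mol.
Overall CFSE = -1001 + 464 = -537 kJ/mol.

-537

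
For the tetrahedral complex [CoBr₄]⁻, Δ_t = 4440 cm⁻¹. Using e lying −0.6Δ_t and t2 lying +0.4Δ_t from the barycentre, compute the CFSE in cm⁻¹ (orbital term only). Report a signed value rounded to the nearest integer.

-2664

Each Br⁻ contributes -1; 4 × (-1) = -4. With overall charge -1, Co is in the +3 oxidation state.
Co is in group 9, so Co³⁺ is d⁶ (9 − 3 = 6).
Tetrahedral fields are weak (Δₜ ≈ 4/9 Δₒ), so electrons fill high-spin.
Configuration: e^3 t2^3.
The orbital stabilization is -0.6Δ_t = -0.6 × 4440 = -2664 cm⁻¹.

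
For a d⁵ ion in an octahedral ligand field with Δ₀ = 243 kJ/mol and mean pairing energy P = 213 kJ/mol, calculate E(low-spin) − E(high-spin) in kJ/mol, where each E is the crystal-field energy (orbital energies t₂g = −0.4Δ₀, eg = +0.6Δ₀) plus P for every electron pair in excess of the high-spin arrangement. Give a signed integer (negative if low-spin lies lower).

High-spin: t₂g³ eg², CFSE = 0.0Δ₀ = 0 kJ/mol.
For low-spin the configuration is t₂g⁵ eg⁰: orbital energy -2.0 × 243 = -486 kJ/mol, and 2 additional pairs relative to high-spin add 426 kJ/mol, giving -60 kJ/mol.
The difference is -60 − (0) = -60 kJ/mol, so low-spin lies lower.

-60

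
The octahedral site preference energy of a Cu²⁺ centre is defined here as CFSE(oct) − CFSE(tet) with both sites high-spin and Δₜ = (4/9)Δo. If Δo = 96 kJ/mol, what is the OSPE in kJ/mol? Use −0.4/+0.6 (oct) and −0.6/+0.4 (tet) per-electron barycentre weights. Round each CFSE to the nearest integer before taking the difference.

-41

Cu is in group 11, so Cu²⁺ is d⁹ (11 − 2 = 9).
In an octahedral site d⁹ (HS) is t₂g⁶ eg³, giving CFSE(oct) = -0.6Δo = -58 kJ/mol.
Tetrahedral e⁴ t₂⁵ gives -0.4Δₜ = -0.4 × (4/9) × 96 = -17 kJ/mol.
OSPE = -58 − (-17) = -41 kJ/mol.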